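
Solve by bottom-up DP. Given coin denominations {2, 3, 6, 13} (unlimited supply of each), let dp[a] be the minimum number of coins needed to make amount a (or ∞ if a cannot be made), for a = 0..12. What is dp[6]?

1

 a  0  1  2  3  4  5  6  7  8  9 10 11 12
dp  0  -  1  1  2  2  1  3  2  2  3  3  2
(- denotes ∞ / unreachable)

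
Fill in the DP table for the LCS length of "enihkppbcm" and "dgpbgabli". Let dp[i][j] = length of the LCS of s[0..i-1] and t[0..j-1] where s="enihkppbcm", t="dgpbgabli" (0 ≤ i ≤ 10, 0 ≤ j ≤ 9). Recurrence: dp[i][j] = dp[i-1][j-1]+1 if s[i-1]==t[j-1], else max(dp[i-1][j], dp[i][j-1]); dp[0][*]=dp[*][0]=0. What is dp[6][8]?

1

   ''  d  g  p  b  g  a  b  l  i
''  0  0  0  0  0  0  0  0  0  0
 e  0  0  0  0  0  0  0  0  0  0
 n  0  0  0  0  0  0  0  0  0  0
 i  0  0  0  0  0  0  0  0  0  1
 h  0  0  0  0  0  0  0  0  0  1
 k  0  0  0  0  0  0  0  0  0  1
 p  0  0  0  1  1  1  1  1  1  1
 p  0  0  0  1  1  1  1  1  1  1
 b  0  0  0  1  2  2  2  2  2  2
 c  0  0  0  1  2  2  2  2  2  2
 m  0  0  0  1  2  2  2  2  2  2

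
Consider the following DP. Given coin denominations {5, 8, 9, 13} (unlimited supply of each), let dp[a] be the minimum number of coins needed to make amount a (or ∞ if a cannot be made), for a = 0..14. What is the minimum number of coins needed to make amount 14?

2

 a  0  1  2  3  4  5  6  7  8  9 10 11 12 13 14
dp  0  -  -  -  -  1  -  -  1  1  2  -  -  1  2
(- denotes ∞ / unreachable)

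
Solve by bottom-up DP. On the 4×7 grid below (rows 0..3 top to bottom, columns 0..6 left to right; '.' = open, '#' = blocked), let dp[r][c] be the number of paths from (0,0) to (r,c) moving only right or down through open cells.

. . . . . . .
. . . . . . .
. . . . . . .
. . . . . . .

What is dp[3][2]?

r\c   0   1   2   3   4   5   6
  0   1   1   1   1   1   1   1
  1   1   2   3   4   5   6   7
  2   1   3   6  10  15  21  28
  3   1   4  10  20  35  56  84

10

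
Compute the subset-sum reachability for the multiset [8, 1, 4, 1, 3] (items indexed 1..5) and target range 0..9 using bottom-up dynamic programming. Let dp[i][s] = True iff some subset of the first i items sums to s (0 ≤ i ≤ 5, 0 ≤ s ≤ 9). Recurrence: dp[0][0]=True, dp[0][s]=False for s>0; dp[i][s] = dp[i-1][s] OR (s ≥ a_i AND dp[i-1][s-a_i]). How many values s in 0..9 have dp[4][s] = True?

i\s   0   1   2   3   4   5   6   7   8   9
  0   T   F   F   F   F   F   F   F   F   F
  1   T   F   F   F   F   F   F   F   T   F
  2   T   T   F   F   F   F   F   F   T   T
  3   T   T   F   F   T   T   F   F   T   T
  4   T   T   T   F   T   T   T   F   T   T
  5   T   T   T   T   T   T   T   T   T   T

8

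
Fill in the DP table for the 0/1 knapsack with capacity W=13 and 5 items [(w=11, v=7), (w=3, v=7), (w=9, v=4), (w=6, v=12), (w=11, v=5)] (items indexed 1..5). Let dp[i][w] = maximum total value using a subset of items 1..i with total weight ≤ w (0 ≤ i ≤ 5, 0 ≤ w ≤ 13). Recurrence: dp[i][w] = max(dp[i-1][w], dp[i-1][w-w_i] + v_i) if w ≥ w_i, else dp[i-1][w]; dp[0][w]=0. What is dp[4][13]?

19

i\w   0   1   2   3   4   5   6   7   8   9  10  11  12  13
  0   0   0   0   0   0   0   0   0   0   0   0   0   0   0
  1   0   0   0   0   0   0   0   0   0   0   0   7   7   7
  2   0   0   0   7   7   7   7   7   7   7   7   7   7   7
  3   0   0   0   7   7   7   7   7   7   7   7   7  11  11
  4   0   0   0   7   7   7  12  12  12  19  19  19  19  19
  5   0   0   0   7   7   7  12  12  12  19  19  19  19  19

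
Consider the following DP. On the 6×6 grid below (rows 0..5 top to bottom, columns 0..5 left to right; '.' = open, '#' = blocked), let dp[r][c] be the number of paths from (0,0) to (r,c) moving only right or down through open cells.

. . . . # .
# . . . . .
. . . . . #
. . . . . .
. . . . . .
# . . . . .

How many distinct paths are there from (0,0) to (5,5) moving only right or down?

108

r\c   0   1   2   3   4   5
  0   1   1   1   1   0   0
  1   0   1   2   3   3   3
  2   0   1   3   6   9   0
  3   0   1   4  10  19  19
  4   0   1   5  15  34  53
  5   0   1   6  21  55 108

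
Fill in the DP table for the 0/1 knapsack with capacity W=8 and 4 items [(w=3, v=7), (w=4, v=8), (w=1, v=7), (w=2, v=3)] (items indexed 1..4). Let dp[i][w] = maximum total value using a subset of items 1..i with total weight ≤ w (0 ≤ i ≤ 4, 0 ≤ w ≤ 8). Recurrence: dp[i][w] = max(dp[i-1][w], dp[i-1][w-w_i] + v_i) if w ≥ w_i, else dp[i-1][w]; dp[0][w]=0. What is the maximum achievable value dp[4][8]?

i\w   0   1   2   3   4   5   6   7   8
  0   0   0   0   0   0   0   0   0   0
  1   0   0   0   7   7   7   7   7   7
  2   0   0   0   7   8   8   8  15  15
  3   0   7   7   7  14  15  15  15  22
  4   0   7   7  10  14  15  17  18  22

22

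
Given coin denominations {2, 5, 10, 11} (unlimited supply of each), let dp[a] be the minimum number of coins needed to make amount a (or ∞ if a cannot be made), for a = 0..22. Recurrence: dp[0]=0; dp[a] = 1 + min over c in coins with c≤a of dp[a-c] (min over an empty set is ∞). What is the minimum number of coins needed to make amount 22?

 a  0  1  2  3  4  5  6  7  8  9 10 11 12 13 14 15 16 17 18 19 20 21 22
dp  0  -  1  -  2  1  3  2  4  3  1  1  2  2  3  2  2  3  3  4  2  2  2
(- denotes ∞ / unreachable)

2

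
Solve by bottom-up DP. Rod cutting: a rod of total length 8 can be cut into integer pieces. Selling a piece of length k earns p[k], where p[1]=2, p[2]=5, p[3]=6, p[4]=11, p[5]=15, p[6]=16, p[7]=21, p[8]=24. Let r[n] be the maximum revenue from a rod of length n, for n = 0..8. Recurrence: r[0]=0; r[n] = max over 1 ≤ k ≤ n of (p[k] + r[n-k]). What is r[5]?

   n    0    1    2    3    4    5    6    7    8
r[n]    0    2    5    7   11   15   17   21   24

15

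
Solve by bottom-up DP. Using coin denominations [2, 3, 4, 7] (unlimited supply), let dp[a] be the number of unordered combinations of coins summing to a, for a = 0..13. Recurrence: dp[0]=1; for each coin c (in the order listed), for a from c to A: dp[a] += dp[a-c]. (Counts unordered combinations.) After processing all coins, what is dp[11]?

after  coin     0     1     2     3     4     5     6     7     8     9    10    11    12    13
          2     1     0     1     0     1     0     1     0     1     0     1     0     1     0
          3     1     0     1     1     1     1     2     1     2     2     2     2     3     2
          4     1     0     1     1     2     1     3     2     4     3     5     4     7     5
          7     1     0     1     1     2     1     3     3     4     4     6     6     8     8

6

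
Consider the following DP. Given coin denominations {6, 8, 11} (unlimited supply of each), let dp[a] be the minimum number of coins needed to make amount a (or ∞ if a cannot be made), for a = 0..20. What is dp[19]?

2

 a  0  1  2  3  4  5  6  7  8  9 10 11 12 13 14 15 16 17 18 19 20
dp  0  -  -  -  -  -  1  -  1  -  -  1  2  -  2  -  2  2  3  2  3
(- denotes ∞ / unreachable)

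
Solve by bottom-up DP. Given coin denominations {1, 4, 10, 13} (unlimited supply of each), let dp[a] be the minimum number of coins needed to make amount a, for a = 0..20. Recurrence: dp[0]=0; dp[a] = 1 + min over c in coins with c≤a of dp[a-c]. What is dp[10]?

 a  0  1  2  3  4  5  6  7  8  9 10 11 12 13 14 15 16 17 18 19 20
dp  0  1  2  3  1  2  3  4  2  3  1  2  3  1  2  3  4  2  3  4  2

1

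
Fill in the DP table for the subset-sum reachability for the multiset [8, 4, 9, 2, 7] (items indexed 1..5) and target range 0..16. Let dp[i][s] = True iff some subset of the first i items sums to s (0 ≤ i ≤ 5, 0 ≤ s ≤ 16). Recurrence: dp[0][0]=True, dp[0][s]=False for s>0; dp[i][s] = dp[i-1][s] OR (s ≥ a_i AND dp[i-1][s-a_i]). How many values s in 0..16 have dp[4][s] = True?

i\s   0   1   2   3   4   5   6   7   8   9  10  11  12  13  14  15  16
  0   T   F   F   F   F   F   F   F   F   F   F   F   F   F   F   F   F
  1   T   F   F   F   F   F   F   F   T   F   F   F   F   F   F   F   F
  2   T   F   F   F   T   F   F   F   T   F   F   F   T   F   F   F   F
  3   T   F   F   F   T   F   F   F   T   T   F   F   T   T   F   F   F
  4   T   F   T   F   T   F   T   F   T   T   T   T   T   T   T   T   F
  5   T   F   T   F   T   F   T   T   T   T   T   T   T   T   T   T   T

12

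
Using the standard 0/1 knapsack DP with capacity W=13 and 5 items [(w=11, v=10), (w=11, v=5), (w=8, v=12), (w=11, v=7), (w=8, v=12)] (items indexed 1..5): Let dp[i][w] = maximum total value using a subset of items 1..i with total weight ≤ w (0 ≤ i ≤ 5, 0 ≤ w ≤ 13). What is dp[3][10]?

12

i\w   0   1   2   3   4   5   6   7   8   9  10  11  12  13
  0   0   0   0   0   0   0   0   0   0   0   0   0   0   0
  1   0   0   0   0   0   0   0   0   0   0   0  10  10  10
  2   0   0   0   0   0   0   0   0   0   0   0  10  10  10
  3   0   0   0   0   0   0   0   0  12  12  12  12  12  12
  4   0   0   0   0   0   0   0   0  12  12  12  12  12  12
  5   0   0   0   0   0   0   0   0  12  12  12  12  12  12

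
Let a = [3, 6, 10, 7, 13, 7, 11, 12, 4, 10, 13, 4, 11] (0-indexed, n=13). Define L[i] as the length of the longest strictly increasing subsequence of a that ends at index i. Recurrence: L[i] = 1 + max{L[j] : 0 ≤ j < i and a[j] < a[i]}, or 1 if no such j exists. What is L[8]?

2

   i    0    1    2    3    4    5    6    7    8    9   10   11   12
a[i]    3    6   10    7   13    7   11   12    4   10   13    4   11
L[i]    1    2    3    3    4    3    4    5    2    4    6    2    5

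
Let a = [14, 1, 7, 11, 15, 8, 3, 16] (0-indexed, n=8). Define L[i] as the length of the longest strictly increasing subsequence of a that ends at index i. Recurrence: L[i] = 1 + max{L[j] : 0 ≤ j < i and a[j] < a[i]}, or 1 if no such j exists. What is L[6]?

2

   i    0    1    2    3    4    5    6    7
a[i]   14    1    7   11   15    8    3   16
L[i]    1    1    2    3    4    3    2    5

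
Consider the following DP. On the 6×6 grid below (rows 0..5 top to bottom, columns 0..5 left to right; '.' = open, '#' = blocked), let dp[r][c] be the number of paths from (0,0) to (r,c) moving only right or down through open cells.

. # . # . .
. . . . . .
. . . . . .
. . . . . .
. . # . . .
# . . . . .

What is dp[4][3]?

10

r\c   0   1   2   3   4   5
  0   1   0   0   0   0   0
  1   1   1   1   1   1   1
  2   1   2   3   4   5   6
  3   1   3   6  10  15  21
  4   1   4   0  10  25  46
  5   0   4   4  14  39  85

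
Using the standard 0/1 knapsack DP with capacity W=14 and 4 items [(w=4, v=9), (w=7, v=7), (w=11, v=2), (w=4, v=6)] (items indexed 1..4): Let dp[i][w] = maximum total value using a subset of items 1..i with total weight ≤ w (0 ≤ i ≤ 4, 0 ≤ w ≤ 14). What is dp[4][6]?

i\w   0   1   2   3   4   5   6   7   8   9  10  11  12  13  14
  0   0   0   0   0   0   0   0   0   0   0   0   0   0   0   0
  1   0   0   0   0   9   9   9   9   9   9   9   9   9   9   9
  2   0   0   0   0   9   9   9   9   9   9   9  16  16  16  16
  3   0   0   0   0   9   9   9   9   9   9   9  16  16  16  16
  4   0   0   0   0   9   9   9   9  15  15  15  16  16  16  16

9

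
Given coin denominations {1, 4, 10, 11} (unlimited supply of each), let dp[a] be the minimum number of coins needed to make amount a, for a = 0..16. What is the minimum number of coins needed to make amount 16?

 a  0  1  2  3  4  5  6  7  8  9 10 11 12 13 14 15 16
dp  0  1  2  3  1  2  3  4  2  3  1  1  2  3  2  2  3

3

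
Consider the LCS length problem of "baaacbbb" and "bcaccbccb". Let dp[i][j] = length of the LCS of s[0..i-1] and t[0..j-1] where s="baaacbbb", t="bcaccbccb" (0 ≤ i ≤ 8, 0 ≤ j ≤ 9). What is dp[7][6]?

   ''  b  c  a  c  c  b  c  c  b
''  0  0  0  0  0  0  0  0  0  0
 b  0  1  1  1  1  1  1  1  1  1
 a  0  1  1  2  2  2  2  2  2  2
 a  0  1  1  2  2  2  2  2  2  2
 a  0  1  1  2  2  2  2  2  2  2
 c  0  1  2  2  3  3  3  3  3  3
 b  0  1  2  2  3  3  4  4  4  4
 b  0  1  2  2  3  3  4  4  4  5
 b  0  1  2  2  3  3  4  4  4  5

4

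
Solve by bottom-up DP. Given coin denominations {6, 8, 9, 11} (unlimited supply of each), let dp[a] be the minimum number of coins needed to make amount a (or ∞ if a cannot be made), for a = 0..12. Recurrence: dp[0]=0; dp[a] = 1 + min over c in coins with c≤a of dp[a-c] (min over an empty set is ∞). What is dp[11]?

 a  0  1  2  3  4  5  6  7  8  9 10 11 12
dp  0  -  -  -  -  -  1  -  1  1  -  1  2
(- denotes ∞ / unreachable)

1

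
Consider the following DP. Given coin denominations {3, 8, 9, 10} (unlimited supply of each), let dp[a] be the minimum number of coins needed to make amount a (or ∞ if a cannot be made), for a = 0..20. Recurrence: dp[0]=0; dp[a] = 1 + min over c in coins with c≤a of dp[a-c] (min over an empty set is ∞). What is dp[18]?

2

 a  0  1  2  3  4  5  6  7  8  9 10 11 12 13 14 15 16 17 18 19 20
dp  0  -  -  1  -  -  2  -  1  1  1  2  2  2  3  3  2  2  2  2  2
(- denotes ∞ / unreachable)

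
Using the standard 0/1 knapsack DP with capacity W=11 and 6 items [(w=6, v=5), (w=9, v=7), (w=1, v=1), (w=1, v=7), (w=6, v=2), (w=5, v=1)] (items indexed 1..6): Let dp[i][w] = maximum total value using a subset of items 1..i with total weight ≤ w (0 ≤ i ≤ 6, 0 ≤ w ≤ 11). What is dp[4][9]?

i\w   0   1   2   3   4   5   6   7   8   9  10  11
  0   0   0   0   0   0   0   0   0   0   0   0   0
  1   0   0   0   0   0   0   5   5   5   5   5   5
  2   0   0   0   0   0   0   5   5   5   7   7   7
  3   0   1   1   1   1   1   5   6   6   7   8   8
  4   0   7   8   8   8   8   8  12  13  13  14  15
  5   0   7   8   8   8   8   8  12  13  13  14  15
  6   0   7   8   8   8   8   8  12  13  13  14  15

13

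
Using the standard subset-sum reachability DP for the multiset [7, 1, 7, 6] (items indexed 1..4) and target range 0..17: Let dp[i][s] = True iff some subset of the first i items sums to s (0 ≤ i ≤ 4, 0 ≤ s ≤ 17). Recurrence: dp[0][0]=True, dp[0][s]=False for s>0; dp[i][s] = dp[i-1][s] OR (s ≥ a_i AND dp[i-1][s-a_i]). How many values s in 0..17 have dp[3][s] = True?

i\s   0   1   2   3   4   5   6   7   8   9  10  11  12  13  14  15  16  17
  0   T   F   F   F   F   F   F   F   F   F   F   F   F   F   F   F   F   F
  1   T   F   F   F   F   F   F   T   F   F   F   F   F   F   F   F   F   F
  2   T   T   F   F   F   F   F   T   T   F   F   F   F   F   F   F   F   F
  3   T   T   F   F   F   F   F   T   T   F   F   F   F   F   T   T   F   F
  4   T   T   F   F   F   F   T   T   T   F   F   F   F   T   T   T   F   F

6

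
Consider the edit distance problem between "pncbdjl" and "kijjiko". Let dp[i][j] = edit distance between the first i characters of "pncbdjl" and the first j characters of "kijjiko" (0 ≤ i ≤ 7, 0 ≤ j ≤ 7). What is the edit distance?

   ''  k  i  j  j  i  k  o
''  0  1  2  3  4  5  6  7
 p  1  1  2  3  4  5  6  7
 n  2  2  2  3  4  5  6  7
 c  3  3  3  3  4  5  6  7
 b  4  4  4  4  4  5  6  7
 d  5  5  5  5  5  5  6  7
 j  6  6  6  5  5  6  6  7
 l  7  7  7  6  6  6  7  7

7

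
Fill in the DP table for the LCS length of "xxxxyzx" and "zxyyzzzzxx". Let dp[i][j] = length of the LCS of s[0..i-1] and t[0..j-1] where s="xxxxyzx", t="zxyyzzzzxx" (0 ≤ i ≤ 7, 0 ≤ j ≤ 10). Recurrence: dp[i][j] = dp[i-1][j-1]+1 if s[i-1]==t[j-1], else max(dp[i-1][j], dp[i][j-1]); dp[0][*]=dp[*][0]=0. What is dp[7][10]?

4

   ''  z  x  y  y  z  z  z  z  x  x
''  0  0  0  0  0  0  0  0  0  0  0
 x  0  0  1  1  1  1  1  1  1  1  1
 x  0  0  1  1  1  1  1  1  1  2  2
 x  0  0  1  1  1  1  1  1  1  2  3
 x  0  0  1  1  1  1  1  1  1  2  3
 y  0  0  1  2  2  2  2  2  2  2  3
 z  0  1  1  2  2  3  3  3  3  3  3
 x  0  1  2  2  2  3  3  3  3  4  4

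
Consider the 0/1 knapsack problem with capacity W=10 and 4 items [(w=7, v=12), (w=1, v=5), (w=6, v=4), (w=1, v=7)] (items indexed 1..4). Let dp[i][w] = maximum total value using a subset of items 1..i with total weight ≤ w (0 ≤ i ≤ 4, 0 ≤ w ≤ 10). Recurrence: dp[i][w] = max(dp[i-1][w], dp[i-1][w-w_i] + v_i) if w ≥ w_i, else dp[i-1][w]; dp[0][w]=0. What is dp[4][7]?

i\w   0   1   2   3   4   5   6   7   8   9  10
  0   0   0   0   0   0   0   0   0   0   0   0
  1   0   0   0   0   0   0   0  12  12  12  12
  2   0   5   5   5   5   5   5  12  17  17  17
  3   0   5   5   5   5   5   5  12  17  17  17
  4   0   7  12  12  12  12  12  12  19  24  24

12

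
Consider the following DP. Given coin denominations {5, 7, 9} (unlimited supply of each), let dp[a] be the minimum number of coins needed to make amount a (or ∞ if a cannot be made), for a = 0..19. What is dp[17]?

 a  0  1  2  3  4  5  6  7  8  9 10 11 12 13 14 15 16 17 18 19
dp  0  -  -  -  -  1  -  1  -  1  2  -  2  -  2  3  2  3  2  3
(- denotes ∞ / unreachable)

3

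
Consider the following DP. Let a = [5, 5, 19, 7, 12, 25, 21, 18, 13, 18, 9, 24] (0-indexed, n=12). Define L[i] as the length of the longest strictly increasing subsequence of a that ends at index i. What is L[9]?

5

   i    0    1    2    3    4    5    6    7    8    9   10   11
a[i]    5    5   19    7   12   25   21   18   13   18    9   24
L[i]    1    1    2    2    3    4    4    4    4    5    3    6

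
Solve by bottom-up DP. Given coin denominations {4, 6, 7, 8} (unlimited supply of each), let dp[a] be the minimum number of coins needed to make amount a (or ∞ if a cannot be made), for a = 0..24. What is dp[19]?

3

 a  0  1  2  3  4  5  6  7  8  9 10 11 12 13 14 15 16 17 18 19 20 21 22 23 24
dp  0  -  -  -  1  -  1  1  1  -  2  2  2  2  2  2  2  3  3  3  3  3  3  3  3
(- denotes ∞ / unreachable)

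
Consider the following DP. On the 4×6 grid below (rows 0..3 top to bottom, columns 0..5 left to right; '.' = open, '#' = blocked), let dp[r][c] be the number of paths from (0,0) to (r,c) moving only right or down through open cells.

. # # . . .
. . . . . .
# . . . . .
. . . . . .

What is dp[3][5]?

r\c   0   1   2   3   4   5
  0   1   0   0   0   0   0
  1   1   1   1   1   1   1
  2   0   1   2   3   4   5
  3   0   1   3   6  10  15

15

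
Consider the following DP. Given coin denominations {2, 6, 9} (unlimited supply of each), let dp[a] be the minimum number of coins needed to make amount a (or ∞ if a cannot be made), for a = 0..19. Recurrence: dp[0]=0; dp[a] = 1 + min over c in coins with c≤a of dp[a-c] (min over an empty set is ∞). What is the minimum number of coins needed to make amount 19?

 a  0  1  2  3  4  5  6  7  8  9 10 11 12 13 14 15 16 17 18 19
dp  0  -  1  -  2  -  1  -  2  1  3  2  2  3  3  2  4  3  2  4
(- denotes ∞ / unreachable)

4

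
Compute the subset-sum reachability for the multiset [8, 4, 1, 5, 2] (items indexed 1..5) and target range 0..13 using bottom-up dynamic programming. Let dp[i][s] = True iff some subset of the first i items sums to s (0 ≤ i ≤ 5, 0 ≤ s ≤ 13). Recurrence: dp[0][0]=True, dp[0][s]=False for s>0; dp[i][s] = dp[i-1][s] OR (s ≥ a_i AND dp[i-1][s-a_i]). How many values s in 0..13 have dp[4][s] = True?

10

i\s   0   1   2   3   4   5   6   7   8   9  10  11  12  13
  0   T   F   F   F   F   F   F   F   F   F   F   F   F   F
  1   T   F   F   F   F   F   F   F   T   F   F   F   F   F
  2   T   F   F   F   T   F   F   F   T   F   F   F   T   F
  3   T   T   F   F   T   T   F   F   T   T   F   F   T   T
  4   T   T   F   F   T   T   T   F   T   T   T   F   T   T
  5   T   T   T   T   T   T   T   T   T   T   T   T   T   T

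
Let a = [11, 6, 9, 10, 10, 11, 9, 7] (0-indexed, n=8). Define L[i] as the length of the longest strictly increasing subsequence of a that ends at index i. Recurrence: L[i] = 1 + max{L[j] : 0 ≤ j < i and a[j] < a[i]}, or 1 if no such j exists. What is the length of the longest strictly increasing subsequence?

   i    0    1    2    3    4    5    6    7
a[i]   11    6    9   10   10   11    9    7
L[i]    1    1    2    3    3    4    2    2

4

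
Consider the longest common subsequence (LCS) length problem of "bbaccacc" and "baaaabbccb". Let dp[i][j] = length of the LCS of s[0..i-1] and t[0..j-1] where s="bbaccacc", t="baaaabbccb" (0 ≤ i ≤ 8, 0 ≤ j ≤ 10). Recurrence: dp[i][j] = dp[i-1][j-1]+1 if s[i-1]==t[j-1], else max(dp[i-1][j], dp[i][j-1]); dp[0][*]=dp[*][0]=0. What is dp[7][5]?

   ''  b  a  a  a  a  b  b  c  c  b
''  0  0  0  0  0  0  0  0  0  0  0
 b  0  1  1  1  1  1  1  1  1  1  1
 b  0  1  1  1  1  1  2  2  2  2  2
 a  0  1  2  2  2  2  2  2  2  2  2
 c  0  1  2  2  2  2  2  2  3  3  3
 c  0  1  2  2  2  2  2  2  3  4  4
 a  0  1  2  3  3  3  3  3  3  4  4
 c  0  1  2  3  3  3  3  3  4  4  4
 c  0  1  2  3  3  3  3  3  4  5  5

3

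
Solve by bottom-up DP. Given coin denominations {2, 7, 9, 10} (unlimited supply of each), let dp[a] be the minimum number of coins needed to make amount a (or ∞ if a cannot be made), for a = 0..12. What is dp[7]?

1

 a  0  1  2  3  4  5  6  7  8  9 10 11 12
dp  0  -  1  -  2  -  3  1  4  1  1  2  2
(- denotes ∞ / unreachable)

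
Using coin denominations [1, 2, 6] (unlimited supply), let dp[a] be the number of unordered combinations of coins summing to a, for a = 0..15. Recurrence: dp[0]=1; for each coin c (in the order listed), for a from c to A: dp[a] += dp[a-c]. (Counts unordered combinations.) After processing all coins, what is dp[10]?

9

after  coin     0     1     2     3     4     5     6     7     8     9    10    11    12    13    14    15
          1     1     1     1     1     1     1     1     1     1     1     1     1     1     1     1     1
          2     1     1     2     2     3     3     4     4     5     5     6     6     7     7     8     8
          6     1     1     2     2     3     3     5     5     7     7     9     9    12    12    15    15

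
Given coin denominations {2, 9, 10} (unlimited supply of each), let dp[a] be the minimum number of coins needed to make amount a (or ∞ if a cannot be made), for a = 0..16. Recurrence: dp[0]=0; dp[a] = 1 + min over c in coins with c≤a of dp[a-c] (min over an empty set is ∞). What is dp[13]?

 a  0  1  2  3  4  5  6  7  8  9 10 11 12 13 14 15 16
dp  0  -  1  -  2  -  3  -  4  1  1  2  2  3  3  4  4
(- denotes ∞ / unreachable)

3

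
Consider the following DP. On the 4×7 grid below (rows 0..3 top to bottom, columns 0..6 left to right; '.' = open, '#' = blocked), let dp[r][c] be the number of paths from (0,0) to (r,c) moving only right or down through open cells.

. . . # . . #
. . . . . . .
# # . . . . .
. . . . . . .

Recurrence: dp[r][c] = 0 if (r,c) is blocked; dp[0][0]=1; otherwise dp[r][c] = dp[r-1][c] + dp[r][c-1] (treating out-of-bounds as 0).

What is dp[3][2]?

3

r\c   0   1   2   3   4   5   6
  0   1   1   1   0   0   0   0
  1   1   2   3   3   3   3   3
  2   0   0   3   6   9  12  15
  3   0   0   3   9  18  30  45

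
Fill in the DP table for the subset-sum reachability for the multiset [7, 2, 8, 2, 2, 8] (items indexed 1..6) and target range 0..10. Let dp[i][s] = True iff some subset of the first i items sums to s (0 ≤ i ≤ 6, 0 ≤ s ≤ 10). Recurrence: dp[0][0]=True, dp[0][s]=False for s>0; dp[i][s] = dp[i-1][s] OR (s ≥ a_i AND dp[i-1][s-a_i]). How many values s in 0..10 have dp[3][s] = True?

6

i\s   0   1   2   3   4   5   6   7   8   9  10
  0   T   F   F   F   F   F   F   F   F   F   F
  1   T   F   F   F   F   F   F   T   F   F   F
  2   T   F   T   F   F   F   F   T   F   T   F
  3   T   F   T   F   F   F   F   T   T   T   T
  4   T   F   T   F   T   F   F   T   T   T   T
  5   T   F   T   F   T   F   T   T   T   T   T
  6   T   F   T   F   T   F   T   T   T   T   T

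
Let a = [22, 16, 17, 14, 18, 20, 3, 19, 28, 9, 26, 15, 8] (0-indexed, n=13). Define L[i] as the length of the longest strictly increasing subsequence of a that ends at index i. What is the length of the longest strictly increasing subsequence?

   i    0    1    2    3    4    5    6    7    8    9   10   11   12
a[i]   22   16   17   14   18   20    3   19   28    9   26   15    8
L[i]    1    1    2    1    3    4    1    4    5    2    5    3    2

5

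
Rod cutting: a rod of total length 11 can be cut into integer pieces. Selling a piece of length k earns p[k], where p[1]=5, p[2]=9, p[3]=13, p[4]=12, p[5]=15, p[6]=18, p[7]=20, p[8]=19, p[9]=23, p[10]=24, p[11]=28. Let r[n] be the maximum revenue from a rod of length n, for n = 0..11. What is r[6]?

30

   n    0    1    2    3    4    5    6    7    8    9   10   11
r[n]    0    5   10   15   20   25   30   35   40   45   50   55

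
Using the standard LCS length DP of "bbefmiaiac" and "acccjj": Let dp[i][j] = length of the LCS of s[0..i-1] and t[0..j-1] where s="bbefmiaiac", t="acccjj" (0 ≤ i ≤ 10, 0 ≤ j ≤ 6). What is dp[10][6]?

2

   ''  a  c  c  c  j  j
''  0  0  0  0  0  0  0
 b  0  0  0  0  0  0  0
 b  0  0  0  0  0  0  0
 e  0  0  0  0  0  0  0
 f  0  0  0  0  0  0  0
 m  0  0  0  0  0  0  0
 i  0  0  0  0  0  0  0
 a  0  1  1  1  1  1  1
 i  0  1  1  1  1  1  1
 a  0  1  1  1  1  1  1
 c  0  1  2  2  2  2  2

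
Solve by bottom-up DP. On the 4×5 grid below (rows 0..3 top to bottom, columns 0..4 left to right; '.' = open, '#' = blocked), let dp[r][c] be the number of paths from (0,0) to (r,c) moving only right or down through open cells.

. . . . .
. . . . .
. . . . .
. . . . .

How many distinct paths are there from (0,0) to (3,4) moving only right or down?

r\c   0   1   2   3   4
  0   1   1   1   1   1
  1   1   2   3   4   5
  2   1   3   6  10  15
  3   1   4  10  20  35

35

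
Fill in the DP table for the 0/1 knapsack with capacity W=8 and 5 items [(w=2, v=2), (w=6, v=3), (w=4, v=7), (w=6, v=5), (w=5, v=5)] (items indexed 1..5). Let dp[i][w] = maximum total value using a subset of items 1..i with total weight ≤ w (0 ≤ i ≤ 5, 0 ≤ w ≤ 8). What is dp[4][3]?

2

i\w   0   1   2   3   4   5   6   7   8
  0   0   0   0   0   0   0   0   0   0
  1   0   0   2   2   2   2   2   2   2
  2   0   0   2   2   2   2   3   3   5
  3   0   0   2   2   7   7   9   9   9
  4   0   0   2   2   7   7   9   9   9
  5   0   0   2   2   7   7   9   9   9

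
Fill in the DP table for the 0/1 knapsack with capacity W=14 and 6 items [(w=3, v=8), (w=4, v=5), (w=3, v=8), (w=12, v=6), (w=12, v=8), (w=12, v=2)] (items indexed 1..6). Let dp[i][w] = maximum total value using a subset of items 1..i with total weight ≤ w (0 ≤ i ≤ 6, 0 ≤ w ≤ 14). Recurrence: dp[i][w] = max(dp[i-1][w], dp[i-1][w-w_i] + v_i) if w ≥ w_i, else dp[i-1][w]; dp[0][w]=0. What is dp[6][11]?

i\w   0   1   2   3   4   5   6   7   8   9  10  11  12  13  14
  0   0   0   0   0   0   0   0   0   0   0   0   0   0   0   0
  1   0   0   0   8   8   8   8   8   8   8   8   8   8   8   8
  2   0   0   0   8   8   8   8  13  13  13  13  13  13  13  13
  3   0   0   0   8   8   8  16  16  16  16  21  21  21  21  21
  4   0   0   0   8   8   8  16  16  16  16  21  21  21  21  21
  5   0   0   0   8   8   8  16  16  16  16  21  21  21  21  21
  6   0   0   0   8   8   8  16  16  16  16  21  21  21  21  21

21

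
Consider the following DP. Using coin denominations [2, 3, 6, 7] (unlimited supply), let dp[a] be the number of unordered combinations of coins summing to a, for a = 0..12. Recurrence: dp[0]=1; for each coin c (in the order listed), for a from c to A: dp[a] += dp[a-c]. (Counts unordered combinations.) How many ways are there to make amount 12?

after  coin     0     1     2     3     4     5     6     7     8     9    10    11    12
          2     1     0     1     0     1     0     1     0     1     0     1     0     1
          3     1     0     1     1     1     1     2     1     2     2     2     2     3
          6     1     0     1     1     1     1     3     1     3     3     3     3     6
          7     1     0     1     1     1     1     3     2     3     4     4     4     7

7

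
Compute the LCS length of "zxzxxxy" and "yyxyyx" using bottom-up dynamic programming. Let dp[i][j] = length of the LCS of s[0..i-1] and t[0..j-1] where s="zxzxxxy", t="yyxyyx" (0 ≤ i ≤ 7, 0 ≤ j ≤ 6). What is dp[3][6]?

   ''  y  y  x  y  y  x
''  0  0  0  0  0  0  0
 z  0  0  0  0  0  0  0
 x  0  0  0  1  1  1  1
 z  0  0  0  1  1  1  1
 x  0  0  0  1  1  1  2
 x  0  0  0  1  1  1  2
 x  0  0  0  1  1  1  2
 y  0  1  1  1  2  2  2

1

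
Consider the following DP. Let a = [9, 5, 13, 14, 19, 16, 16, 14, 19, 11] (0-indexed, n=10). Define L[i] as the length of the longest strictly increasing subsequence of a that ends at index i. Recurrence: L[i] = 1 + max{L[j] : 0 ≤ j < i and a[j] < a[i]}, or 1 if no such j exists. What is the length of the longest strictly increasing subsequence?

5

   i    0    1    2    3    4    5    6    7    8    9
a[i]    9    5   13   14   19   16   16   14   19   11
L[i]    1    1    2    3    4    4    4    3    5    2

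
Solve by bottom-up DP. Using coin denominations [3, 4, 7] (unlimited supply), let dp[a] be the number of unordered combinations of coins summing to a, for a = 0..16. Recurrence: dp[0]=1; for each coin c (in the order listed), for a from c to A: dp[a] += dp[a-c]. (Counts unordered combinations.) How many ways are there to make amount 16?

3

after  coin     0     1     2     3     4     5     6     7     8     9    10    11    12    13    14    15    16
          3     1     0     0     1     0     0     1     0     0     1     0     0     1     0     0     1     0
          4     1     0     0     1     1     0     1     1     1     1     1     1     2     1     1     2     2
          7     1     0     0     1     1     0     1     2     1     1     2     2     2     2     3     3     3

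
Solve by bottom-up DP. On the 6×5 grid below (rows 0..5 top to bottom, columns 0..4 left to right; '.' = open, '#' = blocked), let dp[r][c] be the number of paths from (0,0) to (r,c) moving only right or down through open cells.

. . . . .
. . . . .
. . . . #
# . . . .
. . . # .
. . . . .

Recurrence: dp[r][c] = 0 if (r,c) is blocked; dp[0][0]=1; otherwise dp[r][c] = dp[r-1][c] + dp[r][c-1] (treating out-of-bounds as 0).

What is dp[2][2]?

6

r\c   0   1   2   3   4
  0   1   1   1   1   1
  1   1   2   3   4   5
  2   1   3   6  10   0
  3   0   3   9  19  19
  4   0   3  12   0  19
  5   0   3  15  15  34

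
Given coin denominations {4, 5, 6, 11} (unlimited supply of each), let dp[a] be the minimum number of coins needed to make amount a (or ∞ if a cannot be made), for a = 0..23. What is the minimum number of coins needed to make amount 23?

3

 a  0  1  2  3  4  5  6  7  8  9 10 11 12 13 14 15 16 17 18 19 20 21 22 23
dp  0  -  -  -  1  1  1  -  2  2  2  1  2  3  3  2  2  2  3  3  3  3  2  3
(- denotes ∞ / unreachable)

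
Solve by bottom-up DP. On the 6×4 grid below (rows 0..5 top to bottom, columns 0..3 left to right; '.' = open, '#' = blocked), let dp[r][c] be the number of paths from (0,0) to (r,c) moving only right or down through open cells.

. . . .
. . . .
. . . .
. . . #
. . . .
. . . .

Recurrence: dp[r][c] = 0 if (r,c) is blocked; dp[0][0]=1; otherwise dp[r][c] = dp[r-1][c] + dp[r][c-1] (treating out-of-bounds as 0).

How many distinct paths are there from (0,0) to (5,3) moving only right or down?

36

r\c   0   1   2   3
  0   1   1   1   1
  1   1   2   3   4
  2   1   3   6  10
  3   1   4  10   0
  4   1   5  15  15
  5   1   6  21  36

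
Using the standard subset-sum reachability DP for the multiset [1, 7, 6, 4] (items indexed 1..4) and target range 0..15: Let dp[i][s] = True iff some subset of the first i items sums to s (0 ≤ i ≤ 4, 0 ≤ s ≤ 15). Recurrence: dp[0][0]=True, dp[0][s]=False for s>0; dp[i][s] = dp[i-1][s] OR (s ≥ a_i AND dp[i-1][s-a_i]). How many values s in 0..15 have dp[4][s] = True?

i\s   0   1   2   3   4   5   6   7   8   9  10  11  12  13  14  15
  0   T   F   F   F   F   F   F   F   F   F   F   F   F   F   F   F
  1   T   T   F   F   F   F   F   F   F   F   F   F   F   F   F   F
  2   T   T   F   F   F   F   F   T   T   F   F   F   F   F   F   F
  3   T   T   F   F   F   F   T   T   T   F   F   F   F   T   T   F
  4   T   T   F   F   T   T   T   T   T   F   T   T   T   T   T   F

12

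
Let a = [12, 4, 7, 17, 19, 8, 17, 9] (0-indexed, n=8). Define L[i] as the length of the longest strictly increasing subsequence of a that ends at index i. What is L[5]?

   i    0    1    2    3    4    5    6    7
a[i]   12    4    7   17   19    8   17    9
L[i]    1    1    2    3    4    3    4    4

3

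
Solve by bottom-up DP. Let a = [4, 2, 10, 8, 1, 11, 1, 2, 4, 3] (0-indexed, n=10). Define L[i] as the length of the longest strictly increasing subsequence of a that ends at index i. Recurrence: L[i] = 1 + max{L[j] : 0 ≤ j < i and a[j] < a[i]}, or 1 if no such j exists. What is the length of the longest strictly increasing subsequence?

3

   i    0    1    2    3    4    5    6    7    8    9
a[i]    4    2   10    8    1   11    1    2    4    3
L[i]    1    1    2    2    1    3    1    2    3    3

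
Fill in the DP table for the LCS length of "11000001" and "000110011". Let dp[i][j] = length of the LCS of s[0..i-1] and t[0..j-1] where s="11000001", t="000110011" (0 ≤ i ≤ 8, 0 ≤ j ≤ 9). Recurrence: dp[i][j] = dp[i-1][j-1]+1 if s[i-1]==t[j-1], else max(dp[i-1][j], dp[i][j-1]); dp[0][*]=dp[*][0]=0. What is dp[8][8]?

   ''  0  0  0  1  1  0  0  1  1
''  0  0  0  0  0  0  0  0  0  0
 1  0  0  0  0  1  1  1  1  1  1
 1  0  0  0  0  1  2  2  2  2  2
 0  0  1  1  1  1  2  3  3  3  3
 0  0  1  2  2  2  2  3  4  4  4
 0  0  1  2  3  3  3  3  4  4  4
 0  0  1  2  3  3  3  4  4  4  4
 0  0  1  2  3  3  3  4  5  5  5
 1  0  1  2  3  4  4  4  5  6  6

6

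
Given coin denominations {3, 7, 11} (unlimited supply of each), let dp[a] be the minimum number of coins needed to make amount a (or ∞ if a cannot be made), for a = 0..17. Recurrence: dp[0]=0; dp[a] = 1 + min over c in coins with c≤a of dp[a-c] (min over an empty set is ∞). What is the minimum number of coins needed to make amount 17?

 a  0  1  2  3  4  5  6  7  8  9 10 11 12 13 14 15 16 17
dp  0  -  -  1  -  -  2  1  -  3  2  1  4  3  2  5  4  3
(- denotes ∞ / unreachable)

3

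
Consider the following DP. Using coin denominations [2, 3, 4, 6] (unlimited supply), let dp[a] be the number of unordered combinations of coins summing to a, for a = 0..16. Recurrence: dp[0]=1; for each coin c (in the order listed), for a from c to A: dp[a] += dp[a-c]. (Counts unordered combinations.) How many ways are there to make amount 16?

after  coin     0     1     2     3     4     5     6     7     8     9    10    11    12    13    14    15    16
          2     1     0     1     0     1     0     1     0     1     0     1     0     1     0     1     0     1
          3     1     0     1     1     1     1     2     1     2     2     2     2     3     2     3     3     3
          4     1     0     1     1     2     1     3     2     4     3     5     4     7     5     8     7    10
          6     1     0     1     1     2     1     4     2     5     4     7     5    11     7    13    11    17

17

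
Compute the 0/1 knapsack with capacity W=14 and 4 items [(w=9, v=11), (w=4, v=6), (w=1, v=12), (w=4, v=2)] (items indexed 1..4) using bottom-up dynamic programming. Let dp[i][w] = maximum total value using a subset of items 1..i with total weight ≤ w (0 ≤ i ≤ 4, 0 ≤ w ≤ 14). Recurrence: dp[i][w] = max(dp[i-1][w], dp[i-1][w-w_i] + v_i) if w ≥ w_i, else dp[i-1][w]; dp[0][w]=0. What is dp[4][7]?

18

i\w   0   1   2   3   4   5   6   7   8   9  10  11  12  13  14
  0   0   0   0   0   0   0   0   0   0   0   0   0   0   0   0
  1   0   0   0   0   0   0   0   0   0  11  11  11  11  11  11
  2   0   0   0   0   6   6   6   6   6  11  11  11  11  17  17
  3   0  12  12  12  12  18  18  18  18  18  23  23  23  23  29
  4   0  12  12  12  12  18  18  18  18  20  23  23  23  23  29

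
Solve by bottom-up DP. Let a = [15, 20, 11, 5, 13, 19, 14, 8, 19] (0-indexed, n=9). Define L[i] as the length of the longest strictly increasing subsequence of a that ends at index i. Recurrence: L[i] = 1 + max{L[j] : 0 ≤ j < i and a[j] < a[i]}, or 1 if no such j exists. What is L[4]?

   i    0    1    2    3    4    5    6    7    8
a[i]   15   20   11    5   13   19   14    8   19
L[i]    1    2    1    1    2    3    3    2    4

2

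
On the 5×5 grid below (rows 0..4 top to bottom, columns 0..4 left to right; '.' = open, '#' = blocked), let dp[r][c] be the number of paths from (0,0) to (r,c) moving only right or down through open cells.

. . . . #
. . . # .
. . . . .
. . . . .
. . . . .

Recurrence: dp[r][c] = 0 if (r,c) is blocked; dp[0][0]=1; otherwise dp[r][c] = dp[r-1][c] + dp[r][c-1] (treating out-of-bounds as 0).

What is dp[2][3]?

6

r\c   0   1   2   3   4
  0   1   1   1   1   0
  1   1   2   3   0   0
  2   1   3   6   6   6
  3   1   4  10  16  22
  4   1   5  15  31  53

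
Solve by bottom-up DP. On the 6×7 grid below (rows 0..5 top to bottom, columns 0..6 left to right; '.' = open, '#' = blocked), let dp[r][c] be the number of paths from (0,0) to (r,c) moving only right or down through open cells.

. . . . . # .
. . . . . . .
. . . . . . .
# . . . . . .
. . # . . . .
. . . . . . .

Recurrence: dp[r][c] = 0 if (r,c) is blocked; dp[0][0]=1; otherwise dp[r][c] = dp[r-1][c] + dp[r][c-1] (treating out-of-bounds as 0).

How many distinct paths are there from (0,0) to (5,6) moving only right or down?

r\c   0   1   2   3   4   5   6
  0   1   1   1   1   1   0   0
  1   1   2   3   4   5   5   5
  2   1   3   6  10  15  20  25
  3   0   3   9  19  34  54  79
  4   0   3   0  19  53 107 186
  5   0   3   3  22  75 182 368

368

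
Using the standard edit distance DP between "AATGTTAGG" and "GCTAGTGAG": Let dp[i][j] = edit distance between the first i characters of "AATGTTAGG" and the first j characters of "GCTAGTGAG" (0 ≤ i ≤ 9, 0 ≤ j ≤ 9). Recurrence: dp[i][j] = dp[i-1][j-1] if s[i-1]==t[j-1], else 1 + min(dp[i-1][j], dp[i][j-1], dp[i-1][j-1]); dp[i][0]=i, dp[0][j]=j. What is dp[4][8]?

5

   ''  G  C  T  A  G  T  G  A  G
''  0  1  2  3  4  5  6  7  8  9
 A  1  1  2  3  3  4  5  6  7  8
 A  2  2  2  3  3  4  5  6  6  7
 T  3  3  3  2  3  4  4  5  6  7
 G  4  3  4  3  3  3  4  4  5  6
 T  5  4  4  4  4  4  3  4  5  6
 T  6  5  5  4  5  5  4  4  5  6
 A  7  6  6  5  4  5  5  5  4  5
 G  8  7  7  6  5  4  5  5  5  4
 G  9  8  8  7  6  5  5  5  6  5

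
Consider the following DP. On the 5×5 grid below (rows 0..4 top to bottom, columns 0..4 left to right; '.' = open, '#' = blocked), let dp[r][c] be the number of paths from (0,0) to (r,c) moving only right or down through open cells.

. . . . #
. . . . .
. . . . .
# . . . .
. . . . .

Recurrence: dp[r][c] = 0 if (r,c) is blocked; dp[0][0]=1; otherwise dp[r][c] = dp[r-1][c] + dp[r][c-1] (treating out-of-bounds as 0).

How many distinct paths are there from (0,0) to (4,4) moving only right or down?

64

r\c   0   1   2   3   4
  0   1   1   1   1   0
  1   1   2   3   4   4
  2   1   3   6  10  14
  3   0   3   9  19  33
  4   0   3  12  31  64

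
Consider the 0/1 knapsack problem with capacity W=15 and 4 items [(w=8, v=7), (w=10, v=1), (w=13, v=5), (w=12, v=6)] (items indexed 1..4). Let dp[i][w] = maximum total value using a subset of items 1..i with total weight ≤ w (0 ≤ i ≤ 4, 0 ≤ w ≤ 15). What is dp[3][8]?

7

i\w   0   1   2   3   4   5   6   7   8   9  10  11  12  13  14  15
  0   0   0   0   0   0   0   0   0   0   0   0   0   0   0   0   0
  1   0   0   0   0   0   0   0   0   7   7   7   7   7   7   7   7
  2   0   0   0   0   0   0   0   0   7   7   7   7   7   7   7   7
  3   0   0   0   0   0   0   0   0   7   7   7   7   7   7   7   7
  4   0   0   0   0   0   0   0   0   7   7   7   7   7   7   7   7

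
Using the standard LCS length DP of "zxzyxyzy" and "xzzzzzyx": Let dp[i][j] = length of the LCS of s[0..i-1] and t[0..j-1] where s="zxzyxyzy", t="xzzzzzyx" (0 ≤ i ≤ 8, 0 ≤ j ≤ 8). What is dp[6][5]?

2

   ''  x  z  z  z  z  z  y  x
''  0  0  0  0  0  0  0  0  0
 z  0  0  1  1  1  1  1  1  1
 x  0  1  1  1  1  1  1  1  2
 z  0  1  2  2  2  2  2  2  2
 y  0  1  2  2  2  2  2  3  3
 x  0  1  2  2  2  2  2  3  4
 y  0  1  2  2  2  2  2  3  4
 z  0  1  2  3  3  3  3  3  4
 y  0  1  2  3  3  3  3  4  4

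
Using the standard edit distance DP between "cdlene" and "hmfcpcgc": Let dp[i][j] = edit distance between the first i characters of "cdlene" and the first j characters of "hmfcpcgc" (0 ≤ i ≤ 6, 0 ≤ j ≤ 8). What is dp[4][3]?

   ''  h  m  f  c  p  c  g  c
''  0  1  2  3  4  5  6  7  8
 c  1  1  2  3  3  4  5  6  7
 d  2  2  2  3  4  4  5  6  7
 l  3  3  3  3  4  5  5  6  7
 e  4  4  4  4  4  5  6  6  7
 n  5  5  5  5  5  5  6  7  7
 e  6  6  6  6  6  6  6  7  8

4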